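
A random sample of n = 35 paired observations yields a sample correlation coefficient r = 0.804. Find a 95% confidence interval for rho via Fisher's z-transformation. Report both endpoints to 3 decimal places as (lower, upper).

z_r = atanh(0.804) = 1.109824;  SE = 1/√(n−3) = 1/√32 = 0.176777
z-limits: 1.109824 ± 1.960·0.176777 = 1.109824 ± 0.346483 = [0.763341, 1.456307]
ρ-limits: (tanh 0.763341, tanh 1.456307) = (0.643, 0.897)

(0.643, 0.897)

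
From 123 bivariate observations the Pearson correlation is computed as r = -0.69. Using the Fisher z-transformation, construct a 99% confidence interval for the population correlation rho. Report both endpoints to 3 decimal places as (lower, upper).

(-0.794, -0.546)

Fisher z: z_r = atanh(r) = ½·ln((1+(-0.69))/(1−(-0.69))) = -0.847956
SE(z) = 1/√(n−3) = 1/√120 = 0.091287
99% ⇒ z* = 2.576; margin = 2.576·0.091287 = 0.235155
CI on z-scale: (-1.083111, -0.612801)
Back-transform: tanh(-1.083111) = -0.794350, tanh(-0.612801) = -0.546096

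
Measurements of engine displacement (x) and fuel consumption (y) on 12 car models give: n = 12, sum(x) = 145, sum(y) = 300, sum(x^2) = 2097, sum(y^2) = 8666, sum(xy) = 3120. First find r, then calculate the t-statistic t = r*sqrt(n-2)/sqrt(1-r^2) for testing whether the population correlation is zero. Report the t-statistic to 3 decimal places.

-4.163

S_xy = nΣxy − ΣxΣy = 12·3120 − 145·300 = 37440 − 43500 = -6060
S_xx = nΣx² − (Σx)² = 12·2097 − 145² = 25164 − 21025 = 4139
S_yy = nΣy² − (Σy)² = 12·8666 − 300² = 103992 − 90000 = 13992
r = S_xy / √(S_xx·S_yy) = -6060 / √(4139·13992) = -6060 / √57912888 = -6060 / 7610.0518 = -0.7963
t = r·√(n−2)/√(1−r²) = -0.7963·√10 / √(1−0.634094) = -2.518122 / 0.604902 = -4.163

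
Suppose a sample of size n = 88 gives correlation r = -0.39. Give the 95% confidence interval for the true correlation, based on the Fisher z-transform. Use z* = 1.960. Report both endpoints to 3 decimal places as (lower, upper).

(-0.554, -0.197)

z_r = atanh(-0.39) = -0.411800;  SE = 1/√(n−3) = 1/√85 = 0.108465
z-limits: -0.411800 ± 1.960·0.108465 = -0.411800 ± 0.212591 = [-0.624391, -0.199209]
ρ-limits: (tanh -0.624391, tanh -0.199209) = (-0.554, -0.197)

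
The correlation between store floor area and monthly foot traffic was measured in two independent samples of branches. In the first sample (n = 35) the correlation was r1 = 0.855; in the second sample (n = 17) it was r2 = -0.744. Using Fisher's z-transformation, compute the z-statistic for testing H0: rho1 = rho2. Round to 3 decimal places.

6.971

z1 = atanh(0.855) = 1.274453,  z2 = atanh(-0.744) = -0.959380
SE = √(1/(n1−3) + 1/(n2−3)) = √(1/32 + 1/14) = √(0.0312500 + 0.0714286) = √0.1026786 = 0.320435
z = (z1 − z2)/SE = (1.274453 − (-0.959380)) / 0.320435 = 2.233833 / 0.320435 = 6.971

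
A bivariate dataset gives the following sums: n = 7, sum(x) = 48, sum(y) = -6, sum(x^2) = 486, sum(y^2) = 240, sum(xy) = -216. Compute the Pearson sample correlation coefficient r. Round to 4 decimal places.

S_xy = nΣxy − ΣxΣy = 7·(-216) − 48·(-6) = -1512 − (-288) = -1224
S_xx = nΣx² − (Σx)² = 7·486 − 48² = 3402 − 2304 = 1098
S_yy = nΣy² − (Σy)² = 7·240 − (-6)² = 1680 − 36 = 1644
r = S_xy / √(S_xx·S_yy) = -1224 / √(1098·1644) = -1224 / √1805112 = -1224 / 1343.5446 = -0.9110

-0.9110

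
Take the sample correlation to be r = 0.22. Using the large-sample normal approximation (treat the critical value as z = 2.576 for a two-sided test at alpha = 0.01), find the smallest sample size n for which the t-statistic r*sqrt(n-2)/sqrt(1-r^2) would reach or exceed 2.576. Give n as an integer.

133

r√(n−2)/√(1−r²) ≥ 2.576  ⇔  n−2 ≥ (2.576)²·(1−r²)/r²
(1−r²)/r² = (1−0.0484)/0.0484 = 19.6612
n ≥ 2 + 6.635776·19.6612 = 2 + 130.4673 = 132.4673
⌈132.4673⌉ = 133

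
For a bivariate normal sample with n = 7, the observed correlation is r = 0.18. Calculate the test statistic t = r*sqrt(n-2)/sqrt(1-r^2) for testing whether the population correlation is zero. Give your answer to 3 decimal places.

t = r·√(n−2) / √(1−r²) with r = 0.18, n = 7
  = 0.18·√5 / √(1 − 0.0324)
  = 0.18·2.236068 / 0.983667
  = 0.402492 / 0.983667 = 0.409

0.409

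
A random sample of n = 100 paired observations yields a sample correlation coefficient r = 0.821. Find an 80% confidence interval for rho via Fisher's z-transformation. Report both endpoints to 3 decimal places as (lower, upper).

Fisher z: z_r = atanh(r) = ½·ln((1+0.821)/(1−0.821)) = 1.159878
SE(z) = 1/√(n−3) = 1/√97 = 0.101535
80% ⇒ z* = 1.282; margin = 1.282·0.101535 = 0.130168
CI on z-scale: (1.029710, 1.290046)
Back-transform: tanh(1.029710) = 0.773792, tanh(1.290046) = 0.859139

(0.774, 0.859)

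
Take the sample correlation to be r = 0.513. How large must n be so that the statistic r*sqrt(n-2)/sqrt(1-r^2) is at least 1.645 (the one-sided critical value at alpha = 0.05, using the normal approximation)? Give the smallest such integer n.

r√(n−2)/√(1−r²) ≥ 1.645  ⇔  n−2 ≥ (1.645)²·(1−r²)/r²
(1−r²)/r² = (1−0.263169)/0.263169 = 2.7998
n ≥ 2 + 2.706025·2.7998 = 2 + 7.5763 = 9.5763
⌈9.5763⌉ = 10

10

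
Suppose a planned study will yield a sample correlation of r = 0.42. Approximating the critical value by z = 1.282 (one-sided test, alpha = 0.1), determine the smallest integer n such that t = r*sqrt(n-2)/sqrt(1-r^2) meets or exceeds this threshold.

10

Need r·√(n−2)/√(1−r²) ≥ 1.282
√(n−2) ≥ 1.282·√(1−0.1764) / 0.42 = 1.282·0.907524 / 0.42 = 2.7701
n−2 ≥ 7.6735  ⇒  n ≥ 9.6735
Smallest integer n = 10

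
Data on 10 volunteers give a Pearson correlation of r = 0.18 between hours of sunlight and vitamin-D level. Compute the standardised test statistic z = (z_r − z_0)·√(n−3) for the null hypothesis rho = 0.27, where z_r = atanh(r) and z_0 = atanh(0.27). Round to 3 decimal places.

-0.251

z_r = atanh(0.18) = 0.181983,  z_0 = atanh(0.27) = 0.276864
SE = 1/√(n−3) = 1/√7 = 0.377964
z = (z_r − z_0)/SE = (0.181983 − 0.276864) / 0.377964 = -0.094881 / 0.377964 = -0.251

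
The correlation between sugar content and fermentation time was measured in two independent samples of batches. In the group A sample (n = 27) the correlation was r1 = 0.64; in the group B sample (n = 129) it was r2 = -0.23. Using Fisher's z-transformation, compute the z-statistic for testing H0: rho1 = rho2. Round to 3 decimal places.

z1 = atanh(0.64) = 0.758174,  z2 = atanh(-0.23) = -0.234189
SE = √(1/(n1−3) + 1/(n2−3)) = √(1/24 + 1/126) = √(0.0416667 + 0.0079365) = √0.0496032 = 0.222718
z = (z1 − z2)/SE = (0.758174 − (-0.234189)) / 0.222718 = 0.992363 / 0.222718 = 4.456

4.456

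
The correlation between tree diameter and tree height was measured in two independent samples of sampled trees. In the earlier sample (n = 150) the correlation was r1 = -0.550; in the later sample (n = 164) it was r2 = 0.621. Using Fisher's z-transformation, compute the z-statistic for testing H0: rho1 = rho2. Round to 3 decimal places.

-11.790

z1 = atanh(-0.550) = -0.618381,  z2 = atanh(0.621) = 0.726631
SE = √(1/(n1−3) + 1/(n2−3)) = √(1/147 + 1/161) = √(0.0068027 + 0.0062112) = √0.0130139 = 0.114078
z = (z1 − z2)/SE = (-0.618381 − 0.726631) / 0.114078 = -1.345012 / 0.114078 = -11.790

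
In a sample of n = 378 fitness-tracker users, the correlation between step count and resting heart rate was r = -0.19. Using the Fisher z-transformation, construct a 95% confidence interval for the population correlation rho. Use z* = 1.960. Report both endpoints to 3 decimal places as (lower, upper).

z_r = atanh(-0.19) = -0.192337;  SE = 1/√(n−3) = 1/√375 = 0.051640
z-limits: -0.192337 ± 1.960·0.051640 = -0.192337 ± 0.101214 = [-0.293551, -0.091123]
ρ-limits: (tanh -0.293551, tanh -0.091123) = (-0.285, -0.091)

(-0.285, -0.091)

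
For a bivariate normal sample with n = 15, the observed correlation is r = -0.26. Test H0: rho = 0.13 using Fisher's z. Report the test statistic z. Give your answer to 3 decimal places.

Fisher z: atanh(-0.26) = -0.266108, atanh(0.13) = 0.130740
z = (z_r − z_0)·√(n−3) = (-0.266108 − 0.130740)·√12 = -0.396848 · 3.464102 = -1.375

-1.375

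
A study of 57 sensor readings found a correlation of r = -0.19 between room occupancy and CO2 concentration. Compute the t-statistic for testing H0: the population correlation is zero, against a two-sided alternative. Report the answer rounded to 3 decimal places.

-1.435

t = r·√(n−2) / √(1−r²) with r = -0.19, n = 57
  = -0.19·√55 / √(1 − 0.0361)
  = -0.19·7.416198 / 0.981784
  = -1.409078 / 0.981784 = -1.435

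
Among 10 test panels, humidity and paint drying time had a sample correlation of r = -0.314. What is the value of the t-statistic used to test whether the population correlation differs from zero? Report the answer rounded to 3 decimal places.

-0.935

t = r·√(n−2) / √(1−r²) with r = -0.314, n = 10
  = -0.314·√8 / √(1 − 0.098596)
  = -0.314·2.828427 / 0.949423
  = -0.888126 / 0.949423 = -0.935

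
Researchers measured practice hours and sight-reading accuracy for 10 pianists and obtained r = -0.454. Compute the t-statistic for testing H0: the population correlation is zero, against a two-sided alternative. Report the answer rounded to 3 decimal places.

1 − r² = 1 − 0.206116 = 0.793884;  √(1−r²) = 0.891002
√(n−2) = √8 = 2.828427
t = r·√(n−2)/√(1−r²) = -0.454 · 2.828427 / 0.891002 = -1.441

-1.441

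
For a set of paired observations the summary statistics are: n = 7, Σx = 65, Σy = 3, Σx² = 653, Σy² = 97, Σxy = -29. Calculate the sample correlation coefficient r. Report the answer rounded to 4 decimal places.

-0.8266

S_xy = nΣxy − ΣxΣy = 7·(-29) − 65·3 = -203 − 195 = -398
S_xx = nΣx² − (Σx)² = 7·653 − 65² = 4571 − 4225 = 346
S_yy = nΣy² − (Σy)² = 7·97 − 3² = 679 − 9 = 670
r = S_xy / √(S_xx·S_yy) = -398 / √(346·670) = -398 / √231820 = -398 / 481.4769 = -0.8266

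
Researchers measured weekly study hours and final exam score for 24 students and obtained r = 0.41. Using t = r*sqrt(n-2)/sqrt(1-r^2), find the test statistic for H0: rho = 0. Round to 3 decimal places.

t = r·√(n−2) / √(1−r²) with r = 0.41, n = 24
  = 0.41·√22 / √(1 − 0.1681)
  = 0.41·4.690416 / 0.912086
  = 1.923071 / 0.912086 = 2.108

2.108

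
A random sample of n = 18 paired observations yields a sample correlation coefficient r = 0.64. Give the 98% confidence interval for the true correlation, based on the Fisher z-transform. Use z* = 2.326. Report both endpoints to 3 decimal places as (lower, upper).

(0.156, 0.876)

z_r = atanh(0.64) = 0.758174;  SE = 1/√(n−3) = 1/√15 = 0.258199
z-limits: 0.758174 ± 2.326·0.258199 = 0.758174 ± 0.600571 = [0.157603, 1.358745]
ρ-limits: (tanh 0.157603, tanh 1.358745) = (0.156, 0.876)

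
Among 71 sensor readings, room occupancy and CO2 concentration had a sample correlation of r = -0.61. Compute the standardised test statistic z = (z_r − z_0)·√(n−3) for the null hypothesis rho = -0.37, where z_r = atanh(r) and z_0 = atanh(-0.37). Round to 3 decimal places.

Fisher z: atanh(-0.61) = -0.708921, atanh(-0.37) = -0.388423
z = (z_r − z_0)·√(n−3) = (-0.708921 − (-0.388423))·√68 = -0.320498 · 8.246211 = -2.643

-2.643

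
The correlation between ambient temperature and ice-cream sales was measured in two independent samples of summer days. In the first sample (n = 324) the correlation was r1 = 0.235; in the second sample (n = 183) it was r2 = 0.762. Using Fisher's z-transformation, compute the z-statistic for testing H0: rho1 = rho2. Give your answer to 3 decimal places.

z1 = atanh(0.235) = 0.239475,  z2 = atanh(0.762) = 1.000967
SE = √(1/(n1−3) + 1/(n2−3)) = √(1/321 + 1/180) = √(0.0031153 + 0.0055556) = √0.0086709 = 0.093118
z = (z1 − z2)/SE = (0.239475 − 1.000967) / 0.093118 = -0.761492 / 0.093118 = -8.178

-8.178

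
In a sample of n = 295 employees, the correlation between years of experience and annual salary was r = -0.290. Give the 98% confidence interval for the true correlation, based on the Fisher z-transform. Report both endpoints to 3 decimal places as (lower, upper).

(-0.409, -0.161)

z_r = atanh(-0.290) = -0.298566;  SE = 1/√(n−3) = 1/√292 = 0.058521
z-limits: -0.298566 ± 2.326·0.058521 = -0.298566 ± 0.136120 = [-0.434686, -0.162446]
ρ-limits: (tanh -0.434686, tanh -0.162446) = (-0.409, -0.161)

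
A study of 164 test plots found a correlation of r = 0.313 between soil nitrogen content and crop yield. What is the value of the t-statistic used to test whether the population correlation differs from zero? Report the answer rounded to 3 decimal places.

4.195

1 − r² = 1 − 0.097969 = 0.902031;  √(1−r²) = 0.949753
√(n−2) = √162 = 12.727922
t = r·√(n−2)/√(1−r²) = 0.313 · 12.727922 / 0.949753 = 4.195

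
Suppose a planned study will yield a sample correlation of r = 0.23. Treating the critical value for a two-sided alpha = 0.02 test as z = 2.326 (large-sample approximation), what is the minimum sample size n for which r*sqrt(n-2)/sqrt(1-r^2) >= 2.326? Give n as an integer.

r√(n−2)/√(1−r²) ≥ 2.326  ⇔  n−2 ≥ (2.326)²·(1−r²)/r²
(1−r²)/r² = (1−0.0529)/0.0529 = 17.9036
n ≥ 2 + 5.410276·17.9036 = 2 + 96.8634 = 98.8634
⌈98.8634⌉ = 99

99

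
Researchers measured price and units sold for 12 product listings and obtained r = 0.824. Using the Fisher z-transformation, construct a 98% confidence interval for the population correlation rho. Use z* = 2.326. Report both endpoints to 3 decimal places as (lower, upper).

Fisher z: z_r = atanh(r) = ½·ln((1+0.824)/(1−0.824)) = 1.169152
SE(z) = 1/√(n−3) = 1/√9 = 0.333333
98% ⇒ z* = 2.326; margin = 2.326·0.333333 = 0.775333
CI on z-scale: (0.393819, 1.944485)
Back-transform: tanh(0.393819) = 0.374648, tanh(1.944485) = 0.959888

(0.375, 0.960)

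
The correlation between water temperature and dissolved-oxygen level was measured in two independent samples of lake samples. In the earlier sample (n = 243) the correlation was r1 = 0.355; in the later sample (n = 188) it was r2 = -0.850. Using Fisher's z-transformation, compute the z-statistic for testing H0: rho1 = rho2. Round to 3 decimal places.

16.633

Fisher z-transforms: z1 = atanh(0.355) = 0.371153, z2 = atanh(-0.850) = -1.256153; difference d = 1.627306
Var(d) = 1/240 + 1/185 = 0.0041667 + 0.0054054 = 0.0095721
z = d/√Var(d) = 1.627306 / √0.0095721 = 1.627306 / 0.097837 = 16.633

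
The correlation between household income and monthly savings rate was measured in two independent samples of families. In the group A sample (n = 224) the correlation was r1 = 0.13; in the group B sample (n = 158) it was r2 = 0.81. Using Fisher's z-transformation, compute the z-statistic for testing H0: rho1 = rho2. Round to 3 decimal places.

z1 = atanh(0.13) = 0.130740,  z2 = atanh(0.81) = 1.127029
SE = √(1/(n1−3) + 1/(n2−3)) = √(1/221 + 1/155) = √(0.0045249 + 0.0064516) = √0.0109765 = 0.104769
z = (z1 − z2)/SE = (0.130740 − 1.127029) / 0.104769 = -0.996289 / 0.104769 = -9.509

-9.509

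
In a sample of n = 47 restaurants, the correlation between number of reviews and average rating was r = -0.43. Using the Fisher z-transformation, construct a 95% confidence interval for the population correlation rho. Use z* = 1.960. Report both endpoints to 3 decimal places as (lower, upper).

(-0.638, -0.163)

Fisher z: z_r = atanh(r) = ½·ln((1+(-0.43))/(1−(-0.43))) = -0.459897
SE(z) = 1/√(n−3) = 1/√44 = 0.150756
95% ⇒ z* = 1.960; margin = 1.960·0.150756 = 0.295482
CI on z-scale: (-0.755379, -0.164415)
Back-transform: tanh(-0.755379) = -0.638347, tanh(-0.164415) = -0.162949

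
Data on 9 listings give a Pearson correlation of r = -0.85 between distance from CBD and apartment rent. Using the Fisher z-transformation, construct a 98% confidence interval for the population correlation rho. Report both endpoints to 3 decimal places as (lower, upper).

z_r = atanh(-0.85) = -1.256153;  SE = 1/√(n−3) = 1/√6 = 0.408248
z-limits: -1.256153 ± 2.326·0.408248 = -1.256153 ± 0.949585 = [-2.205738, -0.306568]
ρ-limits: (tanh -2.205738, tanh -0.306568) = (-0.976, -0.297)

(-0.976, -0.297)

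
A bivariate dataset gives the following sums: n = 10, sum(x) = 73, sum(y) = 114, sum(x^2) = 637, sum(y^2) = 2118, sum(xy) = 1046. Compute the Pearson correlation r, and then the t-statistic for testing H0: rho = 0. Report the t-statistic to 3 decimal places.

3.043

Numerator: nΣxy − (Σx)(Σy) = 10·1046 − (73)(114) = 2138
Denominator: √[(nΣx²−(Σx)²)(nΣy²−(Σy)²)]
  nΣx²−(Σx)² = 10·637 − 5329 = 1041;  nΣy²−(Σy)² = 10·2118 − 12996 = 8184
  √(1041·8184) = √8519544 = 2918.8258
r = 2138 / 2918.8258 = 0.7325
t = r·√(n−2)/√(1−r²) = 0.7325·√8 / √(1−0.536556) = 2.071823 / 0.680767 = 3.043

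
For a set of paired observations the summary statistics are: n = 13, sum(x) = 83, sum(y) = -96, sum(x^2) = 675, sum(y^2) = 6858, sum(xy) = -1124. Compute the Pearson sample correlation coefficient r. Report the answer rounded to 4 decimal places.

-0.5411

S_xy = nΣxy − ΣxΣy = 13·(-1124) − 83·(-96) = -14612 − (-7968) = -6644
S_xx = nΣx² − (Σx)² = 13·675 − 83² = 8775 − 6889 = 1886
S_yy = nΣy² − (Σy)² = 13·6858 − (-96)² = 89154 − 9216 = 79938
r = S_xy / √(S_xx·S_yy) = -6644 / √(1886·79938) = -6644 / √150763068 = -6644 / 12278.5613 = -0.5411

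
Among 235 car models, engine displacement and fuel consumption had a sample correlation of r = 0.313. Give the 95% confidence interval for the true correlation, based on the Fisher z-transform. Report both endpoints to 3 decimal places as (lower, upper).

z_r = atanh(0.313) = 0.323868;  SE = 1/√(n−3) = 1/√232 = 0.065653
z-limits: 0.323868 ± 1.960·0.065653 = 0.323868 ± 0.128680 = [0.195188, 0.452548]
ρ-limits: (tanh 0.195188, tanh 0.452548) = (0.193, 0.424)

(0.193, 0.424)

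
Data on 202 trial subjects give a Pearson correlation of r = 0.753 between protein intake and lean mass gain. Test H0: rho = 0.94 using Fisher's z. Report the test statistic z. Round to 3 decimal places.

z_r = atanh(0.753) = 0.979848,  z_0 = atanh(0.94) = 1.738049
SE = 1/√(n−3) = 1/√199 = 0.070888
z = (z_r − z_0)/SE = (0.979848 − 1.738049) / 0.070888 = -0.758201 / 0.070888 = -10.696

-10.696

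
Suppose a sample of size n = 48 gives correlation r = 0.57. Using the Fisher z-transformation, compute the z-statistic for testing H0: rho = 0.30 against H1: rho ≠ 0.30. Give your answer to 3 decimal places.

2.267

Fisher z: atanh(0.57) = 0.647523, atanh(0.30) = 0.309520
z = (z_r − z_0)·√(n−3) = (0.647523 − 0.309520)·√45 = 0.338003 · 6.708204 = 2.267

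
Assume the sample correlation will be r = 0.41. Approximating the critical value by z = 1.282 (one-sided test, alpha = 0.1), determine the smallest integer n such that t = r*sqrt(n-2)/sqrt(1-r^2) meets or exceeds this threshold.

11

r√(n−2)/√(1−r²) ≥ 1.282  ⇔  n−2 ≥ (1.282)²·(1−r²)/r²
(1−r²)/r² = (1−0.1681)/0.1681 = 4.9488
n ≥ 2 + 1.643524·4.9488 = 2 + 8.1335 = 10.1335
⌈10.1335⌉ = 11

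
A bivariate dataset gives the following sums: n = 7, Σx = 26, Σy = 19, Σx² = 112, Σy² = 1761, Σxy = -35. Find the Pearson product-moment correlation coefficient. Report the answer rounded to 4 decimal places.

-0.6501

S_xy = nΣxy − ΣxΣy = 7·(-35) − 26·19 = -245 − 494 = -739
S_xx = nΣx² − (Σx)² = 7·112 − 26² = 784 − 676 = 108
S_yy = nΣy² − (Σy)² = 7·1761 − 19² = 12327 − 361 = 11966
r = S_xy / √(S_xx·S_yy) = -739 / √(108·11966) = -739 / √1292328 = -739 / 1136.8061 = -0.6501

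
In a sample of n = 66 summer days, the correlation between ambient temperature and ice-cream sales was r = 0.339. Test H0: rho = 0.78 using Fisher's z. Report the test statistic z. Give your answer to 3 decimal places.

Fisher z: atanh(0.339) = 0.352962, atanh(0.78) = 1.045371
z = (z_r − z_0)·√(n−3) = (0.352962 − 1.045371)·√63 = -0.692409 · 7.937254 = -5.496

-5.496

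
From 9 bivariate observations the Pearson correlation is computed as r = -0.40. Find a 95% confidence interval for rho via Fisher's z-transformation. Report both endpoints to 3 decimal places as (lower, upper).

(-0.841, 0.360)

Fisher z: z_r = atanh(r) = ½·ln((1+(-0.40))/(1−(-0.40))) = -0.423649
SE(z) = 1/√(n−3) = 1/√6 = 0.408248
95% ⇒ z* = 1.960; margin = 1.960·0.408248 = 0.800166
CI on z-scale: (-1.223815, 0.376517)
Back-transform: tanh(-1.223815) = -0.840776, tanh(0.376517) = 0.359679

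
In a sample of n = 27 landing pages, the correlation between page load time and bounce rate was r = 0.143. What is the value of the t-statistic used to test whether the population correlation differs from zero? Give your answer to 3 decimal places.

1 − r² = 1 − 0.020449 = 0.979551;  √(1−r²) = 0.989723
√(n−2) = √25 = 5.000000
t = r·√(n−2)/√(1−r²) = 0.143 · 5.000000 / 0.989723 = 0.722

0.722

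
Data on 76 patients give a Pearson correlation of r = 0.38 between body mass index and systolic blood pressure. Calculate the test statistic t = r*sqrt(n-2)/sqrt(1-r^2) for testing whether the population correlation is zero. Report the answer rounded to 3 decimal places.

t = r·√(n−2) / √(1−r²) with r = 0.38, n = 76
  = 0.38·√74 / √(1 − 0.1444)
  = 0.38·8.602325 / 0.924986
  = 3.268884 / 0.924986 = 3.534

3.534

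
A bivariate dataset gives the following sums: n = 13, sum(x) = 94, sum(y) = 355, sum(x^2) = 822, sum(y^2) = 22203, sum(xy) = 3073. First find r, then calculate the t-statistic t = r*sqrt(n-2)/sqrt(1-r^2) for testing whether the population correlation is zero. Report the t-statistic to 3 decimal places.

S_xy = nΣxy − ΣxΣy = 13·3073 − 94·355 = 39949 − 33370 = 6579
S_xx = nΣx² − (Σx)² = 13·822 − 94² = 10686 − 8836 = 1850
S_yy = nΣy² − (Σy)² = 13·22203 − 355² = 288639 − 126025 = 162614
r = S_xy / √(S_xx·S_yy) = 6579 / √(1850·162614) = 6579 / √300835900 = 6579 / 17344.6216 = 0.3793
t = r·√(n−2)/√(1−r²) = 0.3793·√11 / √(1−0.143868) = 1.257996 / 0.925274 = 1.360

1.360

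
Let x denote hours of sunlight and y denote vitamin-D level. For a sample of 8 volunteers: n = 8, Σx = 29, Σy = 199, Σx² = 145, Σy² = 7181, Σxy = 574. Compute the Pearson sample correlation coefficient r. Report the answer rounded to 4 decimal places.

S_xy = nΣxy − ΣxΣy = 8·574 − 29·199 = 4592 − 5771 = -1179
S_xx = nΣx² − (Σx)² = 8·145 − 29² = 1160 − 841 = 319
S_yy = nΣy² − (Σy)² = 8·7181 − 199² = 57448 − 39601 = 17847
r = S_xy / √(S_xx·S_yy) = -1179 / √(319·17847) = -1179 / √5693193 = -1179 / 2386.0413 = -0.4941

-0.4941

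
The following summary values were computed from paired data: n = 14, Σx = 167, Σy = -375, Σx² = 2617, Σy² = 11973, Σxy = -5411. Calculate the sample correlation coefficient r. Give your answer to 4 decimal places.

Numerator: nΣxy − (Σx)(Σy) = 14·(-5411) − (167)(-375) = -13129
Denominator: √[(nΣx²−(Σx)²)(nΣy²−(Σy)²)]
  nΣx²−(Σx)² = 14·2617 − 27889 = 8749;  nΣy²−(Σy)² = 14·11973 − 140625 = 26997
  √(8749·26997) = √236196753 = 15368.6939
r = -13129 / 15368.6939 = -0.8543

-0.8543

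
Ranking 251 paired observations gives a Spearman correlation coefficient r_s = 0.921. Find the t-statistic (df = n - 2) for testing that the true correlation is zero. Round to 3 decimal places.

37.306

t = r_s·√(n−2) / √(1−r_s²) with r_s = 0.921, n = 251
  = 0.921·√249 / √(1 − 0.848241)
  = 0.921·15.779734 / 0.389563
  = 14.533135 / 0.389563 = 37.306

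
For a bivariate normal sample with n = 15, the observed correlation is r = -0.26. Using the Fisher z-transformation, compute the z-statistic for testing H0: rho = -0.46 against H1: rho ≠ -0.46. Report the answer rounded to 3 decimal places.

Fisher z: atanh(-0.26) = -0.266108, atanh(-0.46) = -0.497311
z = (z_r − z_0)·√(n−3) = (-0.266108 − (-0.497311))·√12 = 0.231203 · 3.464102 = 0.801

0.801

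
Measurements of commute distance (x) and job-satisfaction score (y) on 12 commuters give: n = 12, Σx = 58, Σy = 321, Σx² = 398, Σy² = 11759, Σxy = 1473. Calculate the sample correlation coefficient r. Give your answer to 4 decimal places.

Numerator: nΣxy − (Σx)(Σy) = 12·1473 − (58)(321) = -942
Denominator: √[(nΣx²−(Σx)²)(nΣy²−(Σy)²)]
  nΣx²−(Σx)² = 12·398 − 3364 = 1412;  nΣy²−(Σy)² = 12·11759 − 103041 = 38067
  √(1412·38067) = √53750604 = 7331.4803
r = -942 / 7331.4803 = -0.1285

-0.1285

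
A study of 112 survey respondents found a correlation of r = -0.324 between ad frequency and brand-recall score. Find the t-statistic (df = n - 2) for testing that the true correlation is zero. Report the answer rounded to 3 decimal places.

1 − r² = 1 − 0.104976 = 0.895024;  √(1−r²) = 0.946057
√(n−2) = √110 = 10.488088
t = r·√(n−2)/√(1−r²) = -0.324 · 10.488088 / 0.946057 = -3.592

-3.592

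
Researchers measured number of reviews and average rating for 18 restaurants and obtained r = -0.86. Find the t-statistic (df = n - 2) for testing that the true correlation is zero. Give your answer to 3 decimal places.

1 − r² = 1 − 0.7396 = 0.2604;  √(1−r²) = 0.510294
√(n−2) = √16 = 4.000000
t = r·√(n−2)/√(1−r²) = -0.86 · 4.000000 / 0.510294 = -6.741

-6.741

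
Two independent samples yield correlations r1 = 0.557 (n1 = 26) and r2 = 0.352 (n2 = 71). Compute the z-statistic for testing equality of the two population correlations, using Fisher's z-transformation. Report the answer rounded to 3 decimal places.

1.081

z1 = atanh(0.557) = 0.628473,  z2 = atanh(0.352) = 0.367725
SE = √(1/(n1−3) + 1/(n2−3)) = √(1/23 + 1/68) = √(0.0434783 + 0.0147059) = √0.0581842 = 0.241214
z = (z1 − z2)/SE = (0.628473 − 0.367725) / 0.241214 = 0.260748 / 0.241214 = 1.081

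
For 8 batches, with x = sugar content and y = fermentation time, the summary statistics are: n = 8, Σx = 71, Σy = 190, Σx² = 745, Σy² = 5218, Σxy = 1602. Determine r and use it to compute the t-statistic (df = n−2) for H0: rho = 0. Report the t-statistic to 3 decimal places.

Numerator: nΣxy − (Σx)(Σy) = 8·1602 − (71)(190) = -674
Denominator: √[(nΣx²−(Σx)²)(nΣy²−(Σy)²)]
  nΣx²−(Σx)² = 8·745 − 5041 = 919;  nΣy²−(Σy)² = 8·5218 − 36100 = 5644
  √(919·5644) = √5186836 = 2277.4626
r = -674 / 2277.4626 = -0.2959
t = r·√(n−2)/√(1−r²) = -0.2959·√6 / √(1−0.087557) = -0.724804 / 0.955219 = -0.759

-0.759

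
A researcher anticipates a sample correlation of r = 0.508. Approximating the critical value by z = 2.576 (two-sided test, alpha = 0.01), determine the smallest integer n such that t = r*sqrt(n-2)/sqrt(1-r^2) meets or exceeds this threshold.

22

Need r·√(n−2)/√(1−r²) ≥ 2.576
√(n−2) ≥ 2.576·√(1−0.258064) / 0.508 = 2.576·0.861357 / 0.508 = 4.3678
n−2 ≥ 19.0777  ⇒  n ≥ 21.0777
Smallest integer n = 22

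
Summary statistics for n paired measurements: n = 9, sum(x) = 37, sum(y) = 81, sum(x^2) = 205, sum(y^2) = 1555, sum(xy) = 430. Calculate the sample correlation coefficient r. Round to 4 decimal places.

Numerator: nΣxy − (Σx)(Σy) = 9·430 − (37)(81) = 873
Denominator: √[(nΣx²−(Σx)²)(nΣy²−(Σy)²)]
  nΣx²−(Σx)² = 9·205 − 1369 = 476;  nΣy²−(Σy)² = 9·1555 − 6561 = 7434
  √(476·7434) = √3538584 = 1881.1124
r = 873 / 1881.1124 = 0.4641

0.4641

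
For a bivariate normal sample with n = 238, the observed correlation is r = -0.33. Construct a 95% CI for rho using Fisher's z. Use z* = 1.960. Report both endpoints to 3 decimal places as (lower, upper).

(-0.439, -0.212)

z_r = atanh(-0.33) = -0.342828;  SE = 1/√(n−3) = 1/√235 = 0.065233
z-limits: -0.342828 ± 1.960·0.065233 = -0.342828 ± 0.127857 = [-0.470685, -0.214971]
ρ-limits: (tanh -0.470685, tanh -0.214971) = (-0.439, -0.212)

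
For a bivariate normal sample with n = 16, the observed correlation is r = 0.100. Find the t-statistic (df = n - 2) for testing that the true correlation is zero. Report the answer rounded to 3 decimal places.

t = r·√(n−2) / √(1−r²) with r = 0.100, n = 16
  = 0.100·√14 / √(1 − 0.010000)
  = 0.100·3.741657 / 0.994987
  = 0.374166 / 0.994987 = 0.376

0.376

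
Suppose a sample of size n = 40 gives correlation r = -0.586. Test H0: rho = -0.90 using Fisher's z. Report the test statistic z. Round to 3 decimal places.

z_r = atanh(-0.586) = -0.671552,  z_0 = atanh(-0.90) = -1.472219
SE = 1/√(n−3) = 1/√37 = 0.164399
z = (z_r − z_0)/SE = (-0.671552 − (-1.472219)) / 0.164399 = 0.800667 / 0.164399 = 4.870

4.870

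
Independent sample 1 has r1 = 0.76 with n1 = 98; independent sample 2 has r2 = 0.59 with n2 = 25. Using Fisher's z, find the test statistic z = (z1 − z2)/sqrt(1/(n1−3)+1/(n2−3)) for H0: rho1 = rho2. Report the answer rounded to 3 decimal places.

1.346

z1 = atanh(0.76) = 0.996215,  z2 = atanh(0.59) = 0.677666
SE = √(1/(n1−3) + 1/(n2−3)) = √(1/95 + 1/22) = √(0.0105263 + 0.0454545) = √0.0559808 = 0.236603
z = (z1 − z2)/SE = (0.996215 − 0.677666) / 0.236603 = 0.318549 / 0.236603 = 1.346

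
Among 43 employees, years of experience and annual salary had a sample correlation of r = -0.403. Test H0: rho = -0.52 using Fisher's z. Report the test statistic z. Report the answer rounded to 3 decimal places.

z_r = atanh(-0.403) = -0.427225,  z_0 = atanh(-0.52) = -0.576340
SE = 1/√(n−3) = 1/√40 = 0.158114
z = (z_r − z_0)/SE = (-0.427225 − (-0.576340)) / 0.158114 = 0.149115 / 0.158114 = 0.943

0.943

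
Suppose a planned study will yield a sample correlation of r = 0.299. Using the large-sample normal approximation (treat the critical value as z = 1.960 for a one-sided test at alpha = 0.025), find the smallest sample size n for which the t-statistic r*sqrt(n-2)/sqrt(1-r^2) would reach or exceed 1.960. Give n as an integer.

42

r√(n−2)/√(1−r²) ≥ 1.960  ⇔  n−2 ≥ (1.960)²·(1−r²)/r²
(1−r²)/r² = (1−0.089401)/0.089401 = 10.1856
n ≥ 2 + 3.8416·10.1856 = 2 + 39.1290 = 41.1290
⌈41.1290⌉ = 42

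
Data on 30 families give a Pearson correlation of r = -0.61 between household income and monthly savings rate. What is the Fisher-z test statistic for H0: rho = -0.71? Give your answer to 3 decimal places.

z_r = atanh(-0.61) = -0.708921,  z_0 = atanh(-0.71) = -0.887184
SE = 1/√(n−3) = 1/√27 = 0.192450
z = (z_r − z_0)/SE = (-0.708921 − (-0.887184)) / 0.192450 = 0.178263 / 0.192450 = 0.926

0.926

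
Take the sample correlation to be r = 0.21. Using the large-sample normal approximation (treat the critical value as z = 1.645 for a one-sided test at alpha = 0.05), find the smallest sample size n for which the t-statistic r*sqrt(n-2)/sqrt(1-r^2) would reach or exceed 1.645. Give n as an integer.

61

r√(n−2)/√(1−r²) ≥ 1.645  ⇔  n−2 ≥ (1.645)²·(1−r²)/r²
(1−r²)/r² = (1−0.0441)/0.0441 = 21.6757
n ≥ 2 + 2.706025·21.6757 = 2 + 58.6550 = 60.6550
⌈60.6550⌉ = 61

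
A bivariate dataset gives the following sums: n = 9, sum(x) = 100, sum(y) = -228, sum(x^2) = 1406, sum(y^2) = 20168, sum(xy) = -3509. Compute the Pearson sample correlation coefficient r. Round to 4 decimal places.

-0.4736

S_xy = nΣxy − ΣxΣy = 9·(-3509) − 100·(-228) = -31581 − (-22800) = -8781
S_xx = nΣx² − (Σx)² = 9·1406 − 100² = 12654 − 10000 = 2654
S_yy = nΣy² − (Σy)² = 9·20168 − (-228)² = 181512 − 51984 = 129528
r = S_xy / √(S_xx·S_yy) = -8781 / √(2654·129528) = -8781 / √343767312 = -8781 / 18540.9631 = -0.4736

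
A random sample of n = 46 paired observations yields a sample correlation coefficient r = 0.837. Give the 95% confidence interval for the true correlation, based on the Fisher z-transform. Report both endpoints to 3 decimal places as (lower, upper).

(0.722, 0.907)

Fisher z: z_r = atanh(r) = ½·ln((1+0.837)/(1−0.837)) = 1.211069
SE(z) = 1/√(n−3) = 1/√43 = 0.152499
95% ⇒ z* = 1.960; margin = 1.960·0.152499 = 0.298898
CI on z-scale: (0.912171, 1.509967)
Back-transform: tanh(0.912171) = 0.722173, tanh(1.509967) = 0.906933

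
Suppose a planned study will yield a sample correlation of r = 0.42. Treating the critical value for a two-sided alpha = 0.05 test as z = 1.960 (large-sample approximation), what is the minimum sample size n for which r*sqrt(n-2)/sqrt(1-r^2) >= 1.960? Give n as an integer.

20

r√(n−2)/√(1−r²) ≥ 1.960  ⇔  n−2 ≥ (1.960)²·(1−r²)/r²
(1−r²)/r² = (1−0.1764)/0.1764 = 4.6689
n ≥ 2 + 3.8416·4.6689 = 2 + 17.9360 = 19.9360
⌈19.9360⌉ = 20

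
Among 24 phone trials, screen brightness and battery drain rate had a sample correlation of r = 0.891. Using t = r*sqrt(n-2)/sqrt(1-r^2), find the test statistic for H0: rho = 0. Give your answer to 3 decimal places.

9.205

t = r·√(n−2) / √(1−r²) with r = 0.891, n = 24
  = 0.891·√22 / √(1 − 0.793881)
  = 0.891·4.690416 / 0.454003
  = 4.179161 / 0.454003 = 9.205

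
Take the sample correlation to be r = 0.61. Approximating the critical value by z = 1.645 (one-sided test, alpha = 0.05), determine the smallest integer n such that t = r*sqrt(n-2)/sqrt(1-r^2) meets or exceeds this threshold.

r√(n−2)/√(1−r²) ≥ 1.645  ⇔  n−2 ≥ (1.645)²·(1−r²)/r²
(1−r²)/r² = (1−0.3721)/0.3721 = 1.6874
n ≥ 2 + 2.706025·1.6874 = 2 + 4.5661 = 6.5661
⌈6.5661⌉ = 7

7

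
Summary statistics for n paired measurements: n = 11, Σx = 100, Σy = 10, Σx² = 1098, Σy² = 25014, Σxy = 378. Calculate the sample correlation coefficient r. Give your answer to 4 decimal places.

S_xy = nΣxy − ΣxΣy = 11·378 − 100·10 = 4158 − 1000 = 3158
S_xx = nΣx² − (Σx)² = 11·1098 − 100² = 12078 − 10000 = 2078
S_yy = nΣy² − (Σy)² = 11·25014 − 10² = 275154 − 100 = 275054
r = S_xy / √(S_xx·S_yy) = 3158 / √(2078·275054) = 3158 / √571562212 = 3158 / 23907.3673 = 0.1321

0.1321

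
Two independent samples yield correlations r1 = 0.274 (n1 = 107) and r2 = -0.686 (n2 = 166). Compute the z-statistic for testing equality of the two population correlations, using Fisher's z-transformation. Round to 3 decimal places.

8.937

z1 = atanh(0.274) = 0.281183,  z2 = atanh(-0.686) = -0.840361
SE = √(1/(n1−3) + 1/(n2−3)) = √(1/104 + 1/163) = √(0.0096154 + 0.0061350) = √0.0157504 = 0.125501
z = (z1 − z2)/SE = (0.281183 − (-0.840361)) / 0.125501 = 1.121544 / 0.125501 = 8.937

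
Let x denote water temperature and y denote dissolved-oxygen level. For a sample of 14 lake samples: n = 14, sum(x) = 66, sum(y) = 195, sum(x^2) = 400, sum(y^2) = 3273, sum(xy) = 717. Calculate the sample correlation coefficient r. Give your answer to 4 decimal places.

-0.9093

S_xy = nΣxy − ΣxΣy = 14·717 − 66·195 = 10038 − 12870 = -2832
S_xx = nΣx² − (Σx)² = 14·400 − 66² = 5600 − 4356 = 1244
S_yy = nΣy² − (Σy)² = 14·3273 − 195² = 45822 − 38025 = 7797
r = S_xy / √(S_xx·S_yy) = -2832 / √(1244·7797) = -2832 / √9699468 = -2832 / 3114.3969 = -0.9093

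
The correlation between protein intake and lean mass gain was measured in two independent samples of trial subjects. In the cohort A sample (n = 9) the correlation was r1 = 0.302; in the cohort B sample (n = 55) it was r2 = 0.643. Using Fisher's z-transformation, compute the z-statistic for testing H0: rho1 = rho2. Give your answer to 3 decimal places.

-1.047

z1 = atanh(0.302) = 0.311719,  z2 = atanh(0.643) = 0.763272
SE = √(1/(n1−3) + 1/(n2−3)) = √(1/6 + 1/52) = √(0.1666667 + 0.0192308) = √0.1858975 = 0.431158
z = (z1 − z2)/SE = (0.311719 − 0.763272) / 0.431158 = -0.451553 / 0.431158 = -1.047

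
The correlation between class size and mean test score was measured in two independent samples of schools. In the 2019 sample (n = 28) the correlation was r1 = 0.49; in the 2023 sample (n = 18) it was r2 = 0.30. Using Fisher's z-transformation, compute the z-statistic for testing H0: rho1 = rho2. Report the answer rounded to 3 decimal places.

z1 = atanh(0.49) = 0.536060,  z2 = atanh(0.30) = 0.309520
SE = √(1/(n1−3) + 1/(n2−3)) = √(1/25 + 1/15) = √(0.0400000 + 0.0666667) = √0.1066667 = 0.326599
z = (z1 − z2)/SE = (0.536060 − 0.309520) / 0.326599 = 0.226540 / 0.326599 = 0.694

0.694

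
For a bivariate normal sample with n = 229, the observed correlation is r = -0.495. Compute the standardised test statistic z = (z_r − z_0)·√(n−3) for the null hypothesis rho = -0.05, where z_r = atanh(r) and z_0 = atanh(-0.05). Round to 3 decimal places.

-7.406

z_r = atanh(-0.495) = -0.542662,  z_0 = atanh(-0.05) = -0.050042
SE = 1/√(n−3) = 1/√226 = 0.066519
z = (z_r − z_0)/SE = (-0.542662 − (-0.050042)) / 0.066519 = -0.492620 / 0.066519 = -7.406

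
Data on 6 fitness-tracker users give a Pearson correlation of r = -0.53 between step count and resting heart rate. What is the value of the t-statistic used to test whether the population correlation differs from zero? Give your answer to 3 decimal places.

-1.250

1 − r² = 1 − 0.2809 = 0.7191;  √(1−r²) = 0.847998
√(n−2) = √4 = 2.000000
t = r·√(n−2)/√(1−r²) = -0.53 · 2.000000 / 0.847998 = -1.250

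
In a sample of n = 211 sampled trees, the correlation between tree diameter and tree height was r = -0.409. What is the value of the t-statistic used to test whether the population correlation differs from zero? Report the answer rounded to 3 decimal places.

t = r·√(n−2) / √(1−r²) with r = -0.409, n = 211
  = -0.409·√209 / √(1 − 0.167281)
  = -0.409·14.456832 / 0.912534
  = -5.912844 / 0.912534 = -6.480

-6.480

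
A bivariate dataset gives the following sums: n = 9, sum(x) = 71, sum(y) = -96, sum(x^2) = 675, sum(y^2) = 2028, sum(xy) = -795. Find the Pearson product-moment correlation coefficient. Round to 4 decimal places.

-0.1109

Numerator: nΣxy − (Σx)(Σy) = 9·(-795) − (71)(-96) = -339
Denominator: √[(nΣx²−(Σx)²)(nΣy²−(Σy)²)]
  nΣx²−(Σx)² = 9·675 − 5041 = 1034;  nΣy²−(Σy)² = 9·2028 − 9216 = 9036
  √(1034·9036) = √9343224 = 3056.6688
r = -339 / 3056.6688 = -0.1109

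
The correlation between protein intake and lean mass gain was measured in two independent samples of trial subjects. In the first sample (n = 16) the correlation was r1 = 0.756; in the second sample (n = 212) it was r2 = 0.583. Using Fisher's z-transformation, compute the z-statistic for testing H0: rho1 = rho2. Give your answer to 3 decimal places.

1.119

z1 = atanh(0.756) = 0.986813,  z2 = atanh(0.583) = 0.666995
SE = √(1/(n1−3) + 1/(n2−3)) = √(1/13 + 1/209) = √(0.0769231 + 0.0047847) = √0.0817078 = 0.285846
z = (z1 − z2)/SE = (0.986813 − 0.666995) / 0.285846 = 0.319818 / 0.285846 = 1.119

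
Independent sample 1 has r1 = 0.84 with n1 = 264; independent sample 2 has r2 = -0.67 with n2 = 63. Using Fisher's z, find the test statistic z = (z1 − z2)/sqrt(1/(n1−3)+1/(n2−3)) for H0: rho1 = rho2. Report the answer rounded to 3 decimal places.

Fisher z-transforms: z1 = atanh(0.84) = 1.221174, z2 = atanh(-0.67) = -0.810743; difference d = 2.031917
Var(d) = 1/261 + 1/60 = 0.0038314 + 0.0166667 = 0.0204981
z = d/√Var(d) = 2.031917 / √0.0204981 = 2.031917 / 0.143172 = 14.192

14.192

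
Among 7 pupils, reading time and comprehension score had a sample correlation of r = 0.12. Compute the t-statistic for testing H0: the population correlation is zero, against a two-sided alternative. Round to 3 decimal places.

1 − r² = 1 − 0.0144 = 0.9856;  √(1−r²) = 0.992774
√(n−2) = √5 = 2.236068
t = r·√(n−2)/√(1−r²) = 0.12 · 2.236068 / 0.992774 = 0.270

0.270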